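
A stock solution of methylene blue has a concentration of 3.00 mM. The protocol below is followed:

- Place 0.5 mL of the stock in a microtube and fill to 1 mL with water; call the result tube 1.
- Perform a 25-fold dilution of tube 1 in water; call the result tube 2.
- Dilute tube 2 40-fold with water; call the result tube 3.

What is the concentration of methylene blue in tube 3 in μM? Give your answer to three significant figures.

1.50 μM

Step 1: 0.5 mL brought to 1 mL → factor 1/0.5 = 2
Step 2: 25-fold → factor 25
Step 3: 40-fold → factor 40
Overall dilution factor = 2 × 25 × 40 = 2000
Final = 3.00 mM / 2000 = 0.001500 mM = 1.50 μM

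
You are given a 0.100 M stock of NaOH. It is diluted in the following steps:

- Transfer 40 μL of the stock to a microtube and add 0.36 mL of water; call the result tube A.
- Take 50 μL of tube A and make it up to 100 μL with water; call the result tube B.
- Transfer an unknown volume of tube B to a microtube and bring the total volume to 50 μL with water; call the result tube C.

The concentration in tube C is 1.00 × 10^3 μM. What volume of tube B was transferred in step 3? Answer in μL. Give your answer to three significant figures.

10.0 μL

Step 1: 40 μL + 0.36 mL = 400 μL total → factor 400/40 = 10
Step 2: 50 μL brought to 100 μL → factor 100/50 = 2
Step 3: v brought to 50 μL → factor = 50 μL/v
Product of known-step factors = 20
Overall factor = 0.100 M / (1.00 × 10^3 μM) = 100
Step-3 factor = 100 / 20 = 5
v = 50 μL / 5 = 10.0 μL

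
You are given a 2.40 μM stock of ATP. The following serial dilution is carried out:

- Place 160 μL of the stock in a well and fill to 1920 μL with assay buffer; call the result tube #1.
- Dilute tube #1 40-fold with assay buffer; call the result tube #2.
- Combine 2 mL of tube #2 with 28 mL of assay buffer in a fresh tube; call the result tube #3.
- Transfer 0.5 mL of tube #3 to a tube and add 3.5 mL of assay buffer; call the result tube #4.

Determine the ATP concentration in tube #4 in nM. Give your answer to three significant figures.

0.0417 nM

Step 1: 160 μL brought to 1920 μL → factor 1920/160 = 12
Step 2: 40-fold → factor 40
Step 3: 2 mL + 28 mL = 30 mL total → factor 30/2 = 15
Step 4: 0.5 mL + 3.5 mL = 4 mL total → factor 4/0.5 = 8
Overall dilution factor = 12 × 40 × 15 × 8 = 57600
Final = 2.40 μM / 57600 = 4.167 × 10^-5 μM = 0.0417 nM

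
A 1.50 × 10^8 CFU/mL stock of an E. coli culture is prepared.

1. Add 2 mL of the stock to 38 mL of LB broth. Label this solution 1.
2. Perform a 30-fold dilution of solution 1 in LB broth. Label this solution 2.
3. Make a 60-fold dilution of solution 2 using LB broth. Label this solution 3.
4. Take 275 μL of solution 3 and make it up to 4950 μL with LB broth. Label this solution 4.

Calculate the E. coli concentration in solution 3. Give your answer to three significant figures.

Step 1: 2 mL + 38 mL = 40 mL total → factor 40/2 = 20
Step 2: 30-fold → factor 30
Step 3: 60-fold → factor 60
Dilution factor through solution 3 = 20 × 30 × 60 = 36000
[solution 3] = 1.50 × 10^8 CFU/mL / 36000 = 4.17 × 10^3 CFU/mL

4.17 × 10^3 CFU/mL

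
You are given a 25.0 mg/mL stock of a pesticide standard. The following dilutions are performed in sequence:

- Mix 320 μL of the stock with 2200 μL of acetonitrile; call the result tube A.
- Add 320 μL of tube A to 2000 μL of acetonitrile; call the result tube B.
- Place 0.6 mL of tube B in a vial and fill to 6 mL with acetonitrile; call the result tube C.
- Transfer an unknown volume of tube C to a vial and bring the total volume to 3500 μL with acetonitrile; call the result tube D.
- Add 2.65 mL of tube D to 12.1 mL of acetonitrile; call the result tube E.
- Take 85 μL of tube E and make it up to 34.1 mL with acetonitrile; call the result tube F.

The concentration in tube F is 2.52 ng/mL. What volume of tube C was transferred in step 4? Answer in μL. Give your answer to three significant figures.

Step 1: 320 μL + 2200 μL = 2520 μL total → factor 2520/320 = 7.875
Step 2: 320 μL + 2000 μL = 2320 μL total → factor 2320/320 = 7.25
Step 3: 0.6 mL brought to 6 mL → factor 6/0.6 = 10
Step 4: v brought to 3500 μL → factor = 3500 μL/v
Step 5: 2.65 mL + 12.1 mL = 14.75 mL total → factor 14.75/2.65 = 5.566
Step 6: 85 μL brought to 34.1 mL → factor 34100/85 = 401.18
Product of known-step factors = 1.2749 × 10^6
Overall factor = 25.0 mg/mL / (2.52 ng/mL) = 9.9206 × 10^6
Step-4 factor = 9.9206 × 10^6 / 1.2749 × 10^6 = 7.7816
v = 3500 μL / 7.7816 = 450 μL

450 μL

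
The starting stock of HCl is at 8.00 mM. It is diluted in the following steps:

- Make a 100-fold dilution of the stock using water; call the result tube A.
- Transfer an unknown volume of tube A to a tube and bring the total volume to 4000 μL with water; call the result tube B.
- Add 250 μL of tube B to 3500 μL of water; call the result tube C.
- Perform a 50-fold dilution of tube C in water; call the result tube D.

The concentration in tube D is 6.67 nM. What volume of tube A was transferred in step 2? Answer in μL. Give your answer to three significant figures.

250 μL

Step 1: 100-fold → factor 100
Step 2: v brought to 4000 μL → factor = 4000 μL/v
Step 3: 250 μL + 3500 μL = 3750 μL total → factor 3750/250 = 15
Step 4: 50-fold → factor 50
Product of known-step factors = 75000
Overall factor = 8.00 mM / (6.67 nM) = 1.1994 × 10^6
Step-2 factor = 1.1994 × 10^6 / 75000 = 15.992
v = 4000 μL / 15.992 = 250 μL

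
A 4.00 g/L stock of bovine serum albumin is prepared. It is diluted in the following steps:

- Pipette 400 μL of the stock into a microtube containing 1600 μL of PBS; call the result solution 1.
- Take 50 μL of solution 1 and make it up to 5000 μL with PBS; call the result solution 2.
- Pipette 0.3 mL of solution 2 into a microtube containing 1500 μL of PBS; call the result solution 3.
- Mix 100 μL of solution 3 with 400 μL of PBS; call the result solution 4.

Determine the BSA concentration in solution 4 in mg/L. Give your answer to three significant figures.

Step 1: 400 μL + 1600 μL = 2000 μL total → factor 2000/400 = 5
Step 2: 50 μL brought to 5000 μL → factor 5000/50 = 100
Step 3: 0.3 mL + 1500 μL = 1.8 mL total → factor 1.8/0.3 = 6
Step 4: 100 μL + 400 μL = 500 μL total → factor 500/100 = 5
Overall dilution factor = 5 × 100 × 6 × 5 = 15000
Final = 4.00 g/L / 15000 = 0.0002667 g/L = 0.267 mg/L

0.267 mg/L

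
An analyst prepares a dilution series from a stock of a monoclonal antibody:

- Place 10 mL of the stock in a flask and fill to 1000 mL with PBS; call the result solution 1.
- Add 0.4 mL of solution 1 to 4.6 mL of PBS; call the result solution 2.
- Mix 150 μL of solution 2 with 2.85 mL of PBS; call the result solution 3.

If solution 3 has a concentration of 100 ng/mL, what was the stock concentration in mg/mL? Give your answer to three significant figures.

2.50 mg/mL

Step 1: 10 mL brought to 1000 mL → factor 1000/10 = 100
Step 2: 0.4 mL + 4.6 mL = 5 mL total → factor 5/0.4 = 12.5
Step 3: 150 μL + 2.85 mL = 3000 μL total → factor 3000/150 = 20
Overall dilution factor = 100 × 12.5 × 20 = 25000
Stock = 100 ng/mL × 25000 = 2.500 × 10^6 ng/mL = 2.50 mg/mL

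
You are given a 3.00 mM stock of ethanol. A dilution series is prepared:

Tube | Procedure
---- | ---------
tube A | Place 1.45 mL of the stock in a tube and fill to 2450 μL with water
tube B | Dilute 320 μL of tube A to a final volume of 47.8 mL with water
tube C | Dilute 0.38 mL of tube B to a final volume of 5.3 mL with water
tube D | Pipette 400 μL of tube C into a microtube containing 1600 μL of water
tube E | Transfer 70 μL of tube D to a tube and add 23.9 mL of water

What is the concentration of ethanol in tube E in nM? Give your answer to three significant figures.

0.498 nM

Step 1: 1.45 mL brought to 2450 μL → factor 2.45/1.45 = 1.6897
Step 2: 320 μL brought to 47.8 mL → factor 47800/320 = 149.38
Step 3: 0.38 mL brought to 5.3 mL → factor 5.3/0.38 = 13.947
Step 4: 400 μL + 1600 μL = 2000 μL total → factor 2000/400 = 5
Step 5: 70 μL + 23.9 mL = 23970 μL total → factor 23970/70 = 342.43
Overall dilution factor = 1.6897 × 149.38 × 13.947 × 5 × 342.43 = 6.0271 × 10^6
Final = 3.00 mM / 6.0271 × 10^6 = 4.978 × 10^-7 mM = 0.498 nM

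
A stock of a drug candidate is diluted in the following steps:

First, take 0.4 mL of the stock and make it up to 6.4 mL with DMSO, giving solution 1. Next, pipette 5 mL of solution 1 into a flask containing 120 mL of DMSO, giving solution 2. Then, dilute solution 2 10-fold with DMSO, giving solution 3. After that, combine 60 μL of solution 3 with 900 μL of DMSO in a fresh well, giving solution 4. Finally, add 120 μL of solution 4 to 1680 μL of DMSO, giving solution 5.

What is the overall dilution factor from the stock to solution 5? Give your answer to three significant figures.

9.60 × 10^5

Step 1: 0.4 mL brought to 6.4 mL → factor 6.4/0.4 = 16
Step 2: 5 mL + 120 mL = 125 mL total → factor 125/5 = 25
Step 3: 10-fold → factor 10
Step 4: 60 μL + 900 μL = 960 μL total → factor 960/60 = 16
Step 5: 120 μL + 1680 μL = 1800 μL total → factor 1800/120 = 15
Overall dilution factor = 16 × 25 × 10 × 16 × 15 = 9.6 × 10^5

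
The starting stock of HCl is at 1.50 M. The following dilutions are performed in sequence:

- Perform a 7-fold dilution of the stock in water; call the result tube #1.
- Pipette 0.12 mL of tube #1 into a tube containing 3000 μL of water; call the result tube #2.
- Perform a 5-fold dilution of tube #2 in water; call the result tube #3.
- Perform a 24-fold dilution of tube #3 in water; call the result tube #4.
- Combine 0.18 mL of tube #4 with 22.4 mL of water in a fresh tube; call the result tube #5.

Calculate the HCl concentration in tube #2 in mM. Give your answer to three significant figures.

8.24 mM

Step 1: 7-fold → factor 7
Step 2: 0.12 mL + 3000 μL = 3.12 mL total → factor 3.12/0.12 = 26
Dilution factor through tube #2 = 7 × 26 = 182
[tube #2] = 1.50 M / 182 = 0.008242 M = 8.24 mM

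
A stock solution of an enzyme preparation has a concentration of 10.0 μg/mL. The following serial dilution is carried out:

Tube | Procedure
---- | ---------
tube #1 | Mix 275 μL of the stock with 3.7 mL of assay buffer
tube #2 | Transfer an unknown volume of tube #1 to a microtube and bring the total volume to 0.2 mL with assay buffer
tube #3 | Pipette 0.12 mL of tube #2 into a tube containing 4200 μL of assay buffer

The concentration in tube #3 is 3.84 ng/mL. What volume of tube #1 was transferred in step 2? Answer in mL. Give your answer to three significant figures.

0.0400 mL

Step 1: 275 μL + 3.7 mL = 3975 μL total → factor 3975/275 = 14.455
Step 2: v brought to 0.2 mL → factor = 0.2 mL/v
Step 3: 0.12 mL + 4200 μL = 4.32 mL total → factor 4.32/0.12 = 36
Product of known-step factors = 520.36
Overall factor = 10.0 μg/mL / (3.84 ng/mL) = 2604.2
Step-2 factor = 2604.2 / 520.36 = 5.0045
v = 0.2 mL / 5.0045 = 0.0400 mL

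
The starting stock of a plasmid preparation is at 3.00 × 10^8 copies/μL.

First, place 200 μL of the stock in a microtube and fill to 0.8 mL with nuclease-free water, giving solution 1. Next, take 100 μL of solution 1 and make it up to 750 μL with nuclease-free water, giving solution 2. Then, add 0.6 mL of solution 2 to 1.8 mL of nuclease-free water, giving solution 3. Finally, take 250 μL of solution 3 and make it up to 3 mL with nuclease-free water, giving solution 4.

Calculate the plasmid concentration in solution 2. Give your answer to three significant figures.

1.00 × 10^7 copies/μL

Step 1: 200 μL brought to 0.8 mL → factor 800/200 = 4
Step 2: 100 μL brought to 750 μL → factor 750/100 = 7.5
Dilution factor through solution 2 = 4 × 7.5 = 30
[solution 2] = 3.00 × 10^8 copies/μL / 30 = 1.00 × 10^7 copies/μL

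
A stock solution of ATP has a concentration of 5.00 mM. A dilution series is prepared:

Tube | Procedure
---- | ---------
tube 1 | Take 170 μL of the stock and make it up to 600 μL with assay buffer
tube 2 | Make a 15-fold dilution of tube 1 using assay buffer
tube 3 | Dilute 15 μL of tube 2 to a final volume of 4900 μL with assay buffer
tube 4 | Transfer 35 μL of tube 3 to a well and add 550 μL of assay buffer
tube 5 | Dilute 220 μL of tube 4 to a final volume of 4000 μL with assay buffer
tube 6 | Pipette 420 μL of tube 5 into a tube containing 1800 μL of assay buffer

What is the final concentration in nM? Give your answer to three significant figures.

0.180 nM

Step 1: 170 μL brought to 600 μL → factor 600/170 = 3.5294
Step 2: 15-fold → factor 15
Step 3: 15 μL brought to 4900 μL → factor 4900/15 = 326.67
Step 4: 35 μL + 550 μL = 585 μL total → factor 585/35 = 16.714
Step 5: 220 μL brought to 4000 μL → factor 4000/220 = 18.182
Step 6: 420 μL + 1800 μL = 2220 μL total → factor 2220/420 = 5.2857
Overall dilution factor = 3.5294 × 15 × 326.67 × 16.714 × 18.182 × 5.2857 = 2.778 × 10^7
Final = 5.00 mM / 2.778 × 10^7 = 1.800 × 10^-7 mM = 0.180 nM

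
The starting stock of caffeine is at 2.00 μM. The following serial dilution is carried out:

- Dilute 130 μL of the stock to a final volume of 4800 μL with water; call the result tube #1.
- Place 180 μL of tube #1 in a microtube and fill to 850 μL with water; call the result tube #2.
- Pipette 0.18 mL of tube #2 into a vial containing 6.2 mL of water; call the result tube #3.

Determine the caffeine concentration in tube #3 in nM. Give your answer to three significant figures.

0.324 nM

Step 1: 130 μL brought to 4800 μL → factor 4800/130 = 36.923
Step 2: 180 μL brought to 850 μL → factor 850/180 = 4.7222
Step 3: 0.18 mL + 6.2 mL = 6.38 mL total → factor 6.38/0.18 = 35.444
Overall dilution factor = 36.923 × 4.7222 × 35.444 = 6180.1
Final = 2.00 μM / 6180.1 = 0.0003236 μM = 0.324 nM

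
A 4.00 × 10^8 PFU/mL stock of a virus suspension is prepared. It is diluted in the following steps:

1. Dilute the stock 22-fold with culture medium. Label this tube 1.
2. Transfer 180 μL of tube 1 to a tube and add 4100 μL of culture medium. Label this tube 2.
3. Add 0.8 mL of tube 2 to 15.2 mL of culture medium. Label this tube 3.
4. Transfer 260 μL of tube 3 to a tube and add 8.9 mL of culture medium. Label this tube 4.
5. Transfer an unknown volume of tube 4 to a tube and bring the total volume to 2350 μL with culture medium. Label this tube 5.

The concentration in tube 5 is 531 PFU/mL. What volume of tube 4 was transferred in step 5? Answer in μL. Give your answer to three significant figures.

1.15 × 10^3 μL

Step 1: 22-fold → factor 22
Step 2: 180 μL + 4100 μL = 4280 μL total → factor 4280/180 = 23.778
Step 3: 0.8 mL + 15.2 mL = 16 mL total → factor 16/0.8 = 20
Step 4: 260 μL + 8.9 mL = 9160 μL total → factor 9160/260 = 35.231
Step 5: v brought to 2350 μL → factor = 2350 μL/v
Product of known-step factors = 3.6859 × 10^5
Overall factor = 4.00 × 10^8 PFU/mL / (531 PFU/mL) = 7.533 × 10^5
Step-5 factor = 7.533 × 10^5 / 3.6859 × 10^5 = 2.0437
v = 2350 μL / 2.0437 = 1.15 × 10^3 μL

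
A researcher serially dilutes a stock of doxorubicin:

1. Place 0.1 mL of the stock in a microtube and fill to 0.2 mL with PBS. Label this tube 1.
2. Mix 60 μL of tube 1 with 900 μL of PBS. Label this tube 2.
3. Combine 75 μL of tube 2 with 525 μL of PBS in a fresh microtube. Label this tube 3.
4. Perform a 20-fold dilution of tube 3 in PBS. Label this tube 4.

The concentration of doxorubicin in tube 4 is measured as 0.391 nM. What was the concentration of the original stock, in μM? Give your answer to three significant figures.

Step 1: 0.1 mL brought to 0.2 mL → factor 0.2/0.1 = 2
Step 2: 60 μL + 900 μL = 960 μL total → factor 960/60 = 16
Step 3: 75 μL + 525 μL = 600 μL total → factor 600/75 = 8
Step 4: 20-fold → factor 20
Overall dilution factor = 2 × 16 × 8 × 20 = 5120
Stock = 0.391 nM × 5120 = 2002 nM = 2.00 μM

2.00 μM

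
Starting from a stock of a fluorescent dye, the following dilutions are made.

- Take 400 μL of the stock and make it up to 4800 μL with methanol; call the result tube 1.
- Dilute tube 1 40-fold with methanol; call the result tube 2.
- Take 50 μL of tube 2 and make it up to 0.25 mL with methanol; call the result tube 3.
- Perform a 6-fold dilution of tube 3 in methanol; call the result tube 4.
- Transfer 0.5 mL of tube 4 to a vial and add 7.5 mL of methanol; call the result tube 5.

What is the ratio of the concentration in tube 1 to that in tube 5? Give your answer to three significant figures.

1.92 × 10^4

Step 1: 400 μL brought to 4800 μL → factor 4800/400 = 12
Step 2: 40-fold → factor 40
Step 3: 50 μL brought to 0.25 mL → factor 250/50 = 5
Step 4: 6-fold → factor 6
Step 5: 0.5 mL + 7.5 mL = 8 mL total → factor 8/0.5 = 16
Dilution factor to tube 1 = 12; to tube 5 = 2.304 × 10^5
[tube 1]/[tube 5] = (factor to tube 5)/(factor to tube 1) = 2.304 × 10^5/12 = 1.92 × 10^4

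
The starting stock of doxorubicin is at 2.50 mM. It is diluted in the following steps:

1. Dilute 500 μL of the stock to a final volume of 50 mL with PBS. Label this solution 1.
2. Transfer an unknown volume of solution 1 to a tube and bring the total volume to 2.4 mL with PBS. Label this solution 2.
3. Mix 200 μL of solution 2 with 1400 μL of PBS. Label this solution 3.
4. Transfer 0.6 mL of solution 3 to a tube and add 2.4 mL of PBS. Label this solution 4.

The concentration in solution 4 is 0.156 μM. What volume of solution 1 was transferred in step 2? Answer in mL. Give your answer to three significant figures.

0.599 mL

Step 1: 500 μL brought to 50 mL → factor 50000/500 = 100
Step 2: v brought to 2.4 mL → factor = 2.4 mL/v
Step 3: 200 μL + 1400 μL = 1600 μL total → factor 1600/200 = 8
Step 4: 0.6 mL + 2.4 mL = 3 mL total → factor 3/0.6 = 5
Product of known-step factors = 4000
Overall factor = 2.50 mM / (0.156 μM) = 16026
Step-2 factor = 16026 / 4000 = 4.0064
v = 2.4 mL / 4.0064 = 0.599 mL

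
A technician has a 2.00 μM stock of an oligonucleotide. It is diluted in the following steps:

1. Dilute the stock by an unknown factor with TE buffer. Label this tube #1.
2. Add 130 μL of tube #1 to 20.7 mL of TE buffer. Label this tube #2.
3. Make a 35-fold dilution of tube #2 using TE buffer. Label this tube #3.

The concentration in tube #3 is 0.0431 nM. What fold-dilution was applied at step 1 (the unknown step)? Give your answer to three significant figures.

Step 1: unknown factor x
Step 2: 130 μL + 20.7 mL = 20830 μL total → factor 20830/130 = 160.23
Step 3: 35-fold → factor 35
Product of known-step factors = 5608.1
Overall factor = 2.00 μM / (0.0431 nM) = 46404
x = 46404 / 5608.1 = 8.27

8.27-fold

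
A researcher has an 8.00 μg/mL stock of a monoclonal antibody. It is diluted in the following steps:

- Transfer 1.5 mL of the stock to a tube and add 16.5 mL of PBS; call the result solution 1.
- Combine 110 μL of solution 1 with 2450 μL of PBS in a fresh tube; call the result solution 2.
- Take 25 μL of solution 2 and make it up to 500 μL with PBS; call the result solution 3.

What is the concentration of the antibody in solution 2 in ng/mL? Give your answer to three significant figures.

Step 1: 1.5 mL + 16.5 mL = 18 mL total → factor 18/1.5 = 12
Step 2: 110 μL + 2450 μL = 2560 μL total → factor 2560/110 = 23.273
Dilution factor through solution 2 = 12 × 23.273 = 279.27
[solution 2] = 8.00 μg/mL / 279.27 = 0.02865 μg/mL = 28.6 ng/mL

28.6 ng/mL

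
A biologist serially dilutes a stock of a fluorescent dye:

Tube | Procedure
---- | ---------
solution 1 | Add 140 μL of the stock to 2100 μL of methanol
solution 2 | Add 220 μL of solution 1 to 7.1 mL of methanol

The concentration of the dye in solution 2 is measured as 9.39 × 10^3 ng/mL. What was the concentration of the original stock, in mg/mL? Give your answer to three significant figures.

5.00 mg/mL

Step 1: 140 μL + 2100 μL = 2240 μL total → factor 2240/140 = 16
Step 2: 220 μL + 7.1 mL = 7320 μL total → factor 7320/220 = 33.273
Overall dilution factor = 16 × 33.273 = 532.36
Stock = 9.39 × 10^3 ng/mL × 532.36 = 4.999 × 10^6 ng/mL = 5.00 mg/mL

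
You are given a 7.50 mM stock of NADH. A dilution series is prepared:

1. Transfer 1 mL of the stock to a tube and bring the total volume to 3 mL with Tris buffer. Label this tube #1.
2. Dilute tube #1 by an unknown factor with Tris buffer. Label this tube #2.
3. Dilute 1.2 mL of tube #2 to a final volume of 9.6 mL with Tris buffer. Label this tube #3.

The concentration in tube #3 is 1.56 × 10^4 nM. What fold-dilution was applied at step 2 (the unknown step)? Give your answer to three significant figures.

20.0-fold

Step 1: 1 mL brought to 3 mL → factor 3/1 = 3
Step 2: unknown factor x
Step 3: 1.2 mL brought to 9.6 mL → factor 9.6/1.2 = 8
Product of known-step factors = 24
Overall factor = 7.50 mM / (1.56 × 10^4 nM) = 480.77
x = 480.77 / 24 = 20.0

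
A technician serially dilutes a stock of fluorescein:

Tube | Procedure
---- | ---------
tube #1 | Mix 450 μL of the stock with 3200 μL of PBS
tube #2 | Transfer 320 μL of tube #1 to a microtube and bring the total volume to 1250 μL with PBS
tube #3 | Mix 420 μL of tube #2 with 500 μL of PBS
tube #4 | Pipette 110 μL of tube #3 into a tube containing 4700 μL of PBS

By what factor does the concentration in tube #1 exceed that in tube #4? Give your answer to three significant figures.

Step 1: 450 μL + 3200 μL = 3650 μL total → factor 3650/450 = 8.1111
Step 2: 320 μL brought to 1250 μL → factor 1250/320 = 3.9062
Step 3: 420 μL + 500 μL = 920 μL total → factor 920/420 = 2.1905
Step 4: 110 μL + 4700 μL = 4810 μL total → factor 4810/110 = 43.727
Dilution factor to tube #1 = 8.1111; to tube #4 = 3034.8
[tube #1]/[tube #4] = (factor to tube #4)/(factor to tube #1) = 3034.8/8.1111 = 374

374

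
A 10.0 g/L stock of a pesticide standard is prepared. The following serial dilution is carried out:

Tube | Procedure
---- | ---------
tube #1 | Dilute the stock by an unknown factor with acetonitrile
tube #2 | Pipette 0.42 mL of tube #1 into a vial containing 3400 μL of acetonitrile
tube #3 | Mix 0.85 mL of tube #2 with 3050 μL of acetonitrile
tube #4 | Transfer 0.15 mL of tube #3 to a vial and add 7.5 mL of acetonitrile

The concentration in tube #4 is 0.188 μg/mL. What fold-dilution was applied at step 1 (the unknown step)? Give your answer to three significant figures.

Step 1: unknown factor x
Step 2: 0.42 mL + 3400 μL = 3.82 mL total → factor 3.82/0.42 = 9.0952
Step 3: 0.85 mL + 3050 μL = 3.9 mL total → factor 3.9/0.85 = 4.5882
Step 4: 0.15 mL + 7.5 mL = 7.65 mL total → factor 7.65/0.15 = 51
Product of known-step factors = 2128.3
Overall factor = 10.0 g/L / (0.188 μg/mL) = 53191
x = 53191 / 2128.3 = 25.0

25.0-fold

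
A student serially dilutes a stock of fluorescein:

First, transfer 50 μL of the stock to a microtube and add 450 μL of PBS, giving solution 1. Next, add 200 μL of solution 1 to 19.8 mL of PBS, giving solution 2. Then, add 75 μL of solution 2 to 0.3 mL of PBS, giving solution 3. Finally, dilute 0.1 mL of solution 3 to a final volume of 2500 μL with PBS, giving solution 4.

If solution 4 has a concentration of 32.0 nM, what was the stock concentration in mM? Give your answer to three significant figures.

4.00 mM

Step 1: 50 μL + 450 μL = 500 μL total → factor 500/50 = 10
Step 2: 200 μL + 19.8 mL = 20000 μL total → factor 20000/200 = 100
Step 3: 75 μL + 0.3 mL = 375 μL total → factor 375/75 = 5
Step 4: 0.1 mL brought to 2500 μL → factor 2.5/0.1 = 25
Overall dilution factor = 10 × 100 × 5 × 25 = 1.25 × 10^5
Stock = 32.0 nM × 1.25 × 10^5 = 4.000 × 10^6 nM = 4.00 mM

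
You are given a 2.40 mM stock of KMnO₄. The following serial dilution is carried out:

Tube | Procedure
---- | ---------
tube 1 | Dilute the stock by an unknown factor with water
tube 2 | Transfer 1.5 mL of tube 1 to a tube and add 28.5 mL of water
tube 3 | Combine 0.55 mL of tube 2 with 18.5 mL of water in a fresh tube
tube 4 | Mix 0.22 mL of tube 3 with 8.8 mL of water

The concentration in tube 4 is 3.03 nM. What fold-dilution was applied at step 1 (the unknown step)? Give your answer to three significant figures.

27.9-fold

Step 1: unknown factor x
Step 2: 1.5 mL + 28.5 mL = 30 mL total → factor 30/1.5 = 20
Step 3: 0.55 mL + 18.5 mL = 19.05 mL total → factor 19.05/0.55 = 34.636
Step 4: 0.22 mL + 8.8 mL = 9.02 mL total → factor 9.02/0.22 = 41
Product of known-step factors = 28402
Overall factor = 2.40 mM / (3.03 nM) = 7.9208 × 10^5
x = 7.9208 × 10^5 / 28402 = 27.9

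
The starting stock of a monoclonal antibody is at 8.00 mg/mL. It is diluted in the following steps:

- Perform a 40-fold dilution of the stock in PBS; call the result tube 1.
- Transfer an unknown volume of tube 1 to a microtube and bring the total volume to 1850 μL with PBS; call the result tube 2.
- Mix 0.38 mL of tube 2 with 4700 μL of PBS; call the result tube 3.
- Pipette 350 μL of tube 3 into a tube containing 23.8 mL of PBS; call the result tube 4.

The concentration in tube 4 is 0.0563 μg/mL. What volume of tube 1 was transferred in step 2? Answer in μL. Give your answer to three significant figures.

480 μL

Step 1: 40-fold → factor 40
Step 2: v brought to 1850 μL → factor = 1850 μL/v
Step 3: 0.38 mL + 4700 μL = 5.08 mL total → factor 5.08/0.38 = 13.368
Step 4: 350 μL + 23.8 mL = 24150 μL total → factor 24150/350 = 69
Product of known-step factors = 36897
Overall factor = 8.00 mg/mL / (0.0563 μg/mL) = 1.421 × 10^5
Step-2 factor = 1.421 × 10^5 / 36897 = 3.8512
v = 1850 μL / 3.8512 = 480 μL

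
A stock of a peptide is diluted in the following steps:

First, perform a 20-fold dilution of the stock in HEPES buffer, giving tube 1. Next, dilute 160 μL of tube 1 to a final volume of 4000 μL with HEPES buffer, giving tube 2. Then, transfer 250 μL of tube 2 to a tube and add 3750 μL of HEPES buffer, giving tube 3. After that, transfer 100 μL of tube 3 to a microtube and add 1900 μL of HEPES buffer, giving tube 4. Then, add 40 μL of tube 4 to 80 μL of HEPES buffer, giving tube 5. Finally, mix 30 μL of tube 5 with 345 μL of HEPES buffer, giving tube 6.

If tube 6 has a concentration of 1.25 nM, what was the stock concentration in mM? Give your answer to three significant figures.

7.50 mM

Step 1: 20-fold → factor 20
Step 2: 160 μL brought to 4000 μL → factor 4000/160 = 25
Step 3: 250 μL + 3750 μL = 4000 μL total → factor 4000/250 = 16
Step 4: 100 μL + 1900 μL = 2000 μL total → factor 2000/100 = 20
Step 5: 40 μL + 80 μL = 120 μL total → factor 120/40 = 3
Step 6: 30 μL + 345 μL = 375 μL total → factor 375/30 = 12.5
Overall dilution factor = 20 × 25 × 16 × 20 × 3 × 12.5 = 6 × 10^6
Stock = 1.25 nM × 6 × 10^6 = 7.500 × 10^6 nM = 7.50 mM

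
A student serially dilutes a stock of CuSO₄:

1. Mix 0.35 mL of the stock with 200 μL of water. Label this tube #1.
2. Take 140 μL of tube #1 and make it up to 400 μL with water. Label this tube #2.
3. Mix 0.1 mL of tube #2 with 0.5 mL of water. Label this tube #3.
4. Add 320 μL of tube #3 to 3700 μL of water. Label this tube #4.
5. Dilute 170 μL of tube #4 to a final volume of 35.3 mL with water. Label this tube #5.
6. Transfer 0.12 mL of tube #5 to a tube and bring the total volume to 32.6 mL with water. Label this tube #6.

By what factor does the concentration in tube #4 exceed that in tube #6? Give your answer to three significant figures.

Step 1: 0.35 mL + 200 μL = 0.55 mL total → factor 0.55/0.35 = 1.5714
Step 2: 140 μL brought to 400 μL → factor 400/140 = 2.8571
Step 3: 0.1 mL + 0.5 mL = 0.6 mL total → factor 0.6/0.1 = 6
Step 4: 320 μL + 3700 μL = 4020 μL total → factor 4020/320 = 12.562
Step 5: 170 μL brought to 35.3 mL → factor 35300/170 = 207.65
Step 6: 0.12 mL brought to 32.6 mL → factor 32.6/0.12 = 271.67
Dilution factor to tube #4 = 338.42; to tube #6 = 1.909 × 10^7
[tube #4]/[tube #6] = (factor to tube #6)/(factor to tube #4) = 1.909 × 10^7/338.42 = 5.64 × 10^4

5.64 × 10^4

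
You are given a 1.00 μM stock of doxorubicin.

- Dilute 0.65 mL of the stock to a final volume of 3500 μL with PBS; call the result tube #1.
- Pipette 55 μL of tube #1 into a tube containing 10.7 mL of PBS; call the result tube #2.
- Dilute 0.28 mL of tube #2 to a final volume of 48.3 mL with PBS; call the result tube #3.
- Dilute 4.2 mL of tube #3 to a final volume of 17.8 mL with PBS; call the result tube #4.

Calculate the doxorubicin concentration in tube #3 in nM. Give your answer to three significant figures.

Step 1: 0.65 mL brought to 3500 μL → factor 3.5/0.65 = 5.3846
Step 2: 55 μL + 10.7 mL = 10755 μL total → factor 10755/55 = 195.55
Step 3: 0.28 mL brought to 48.3 mL → factor 48.3/0.28 = 172.5
Dilution factor through tube #3 = 5.3846 × 195.55 × 172.5 = 1.8163 × 10^5
[tube #3] = 1.00 μM / 1.8163 × 10^5 = 5.506 × 10^-6 μM = 0.00551 nM

0.00551 nM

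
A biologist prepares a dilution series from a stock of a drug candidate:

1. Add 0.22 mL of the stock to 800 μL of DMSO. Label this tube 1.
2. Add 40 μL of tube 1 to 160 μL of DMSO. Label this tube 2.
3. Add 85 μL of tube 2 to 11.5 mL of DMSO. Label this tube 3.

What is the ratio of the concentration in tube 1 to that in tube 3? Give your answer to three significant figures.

Step 1: 0.22 mL + 800 μL = 1.02 mL total → factor 1.02/0.22 = 4.6364
Step 2: 40 μL + 160 μL = 200 μL total → factor 200/40 = 5
Step 3: 85 μL + 11.5 mL = 11585 μL total → factor 11585/85 = 136.29
Dilution factor to tube 1 = 4.6364; to tube 3 = 3159.5
[tube 1]/[tube 3] = (factor to tube 3)/(factor to tube 1) = 3159.5/4.6364 = 681

681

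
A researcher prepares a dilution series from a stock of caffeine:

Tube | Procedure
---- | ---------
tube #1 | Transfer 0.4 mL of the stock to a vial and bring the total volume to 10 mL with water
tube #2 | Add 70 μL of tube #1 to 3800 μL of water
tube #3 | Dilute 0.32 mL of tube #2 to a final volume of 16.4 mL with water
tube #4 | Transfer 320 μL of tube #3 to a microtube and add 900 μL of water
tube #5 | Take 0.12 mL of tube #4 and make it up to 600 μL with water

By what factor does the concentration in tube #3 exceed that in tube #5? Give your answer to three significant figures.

Step 1: 0.4 mL brought to 10 mL → factor 10/0.4 = 25
Step 2: 70 μL + 3800 μL = 3870 μL total → factor 3870/70 = 55.286
Step 3: 0.32 mL brought to 16.4 mL → factor 16.4/0.32 = 51.25
Step 4: 320 μL + 900 μL = 1220 μL total → factor 1220/320 = 3.8125
Step 5: 0.12 mL brought to 600 μL → factor 0.6/0.12 = 5
Dilution factor to tube #3 = 70835; to tube #5 = 1.3503 × 10^6
[tube #3]/[tube #5] = (factor to tube #5)/(factor to tube #3) = 1.3503 × 10^6/70835 = 19.1

19.1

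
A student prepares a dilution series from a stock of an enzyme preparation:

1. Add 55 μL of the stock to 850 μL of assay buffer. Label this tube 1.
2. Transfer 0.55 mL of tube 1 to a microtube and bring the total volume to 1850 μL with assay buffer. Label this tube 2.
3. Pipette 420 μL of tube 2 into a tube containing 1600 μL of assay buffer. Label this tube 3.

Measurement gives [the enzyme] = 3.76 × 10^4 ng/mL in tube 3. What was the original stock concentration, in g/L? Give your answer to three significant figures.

10.0 g/L

Step 1: 55 μL + 850 μL = 905 μL total → factor 905/55 = 16.455
Step 2: 0.55 mL brought to 1850 μL → factor 1.85/0.55 = 3.3636
Step 3: 420 μL + 1600 μL = 2020 μL total → factor 2020/420 = 4.8095
Overall dilution factor = 16.455 × 3.3636 × 4.8095 = 266.19
Stock = 3.76 × 10^4 ng/mL × 266.19 = 1.001 × 10^7 ng/mL = 10.0 g/L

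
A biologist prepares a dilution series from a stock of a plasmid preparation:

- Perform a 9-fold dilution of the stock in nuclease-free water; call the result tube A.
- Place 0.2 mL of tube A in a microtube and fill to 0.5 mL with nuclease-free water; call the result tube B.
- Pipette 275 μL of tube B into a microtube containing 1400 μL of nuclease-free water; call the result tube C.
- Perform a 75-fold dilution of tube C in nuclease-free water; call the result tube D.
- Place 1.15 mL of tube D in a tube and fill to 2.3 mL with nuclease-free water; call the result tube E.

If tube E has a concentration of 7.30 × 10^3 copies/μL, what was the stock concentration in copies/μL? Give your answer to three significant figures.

Step 1: 9-fold → factor 9
Step 2: 0.2 mL brought to 0.5 mL → factor 0.5/0.2 = 2.5
Step 3: 275 μL + 1400 μL = 1675 μL total → factor 1675/275 = 6.0909
Step 4: 75-fold → factor 75
Step 5: 1.15 mL brought to 2.3 mL → factor 2.3/1.15 = 2
Overall dilution factor = 9 × 2.5 × 6.0909 × 75 × 2 = 20557
Stock = 7.30 × 10^3 copies/μL × 20557 = 1.50 × 10^8 copies/μL

1.50 × 10^8 copies/μL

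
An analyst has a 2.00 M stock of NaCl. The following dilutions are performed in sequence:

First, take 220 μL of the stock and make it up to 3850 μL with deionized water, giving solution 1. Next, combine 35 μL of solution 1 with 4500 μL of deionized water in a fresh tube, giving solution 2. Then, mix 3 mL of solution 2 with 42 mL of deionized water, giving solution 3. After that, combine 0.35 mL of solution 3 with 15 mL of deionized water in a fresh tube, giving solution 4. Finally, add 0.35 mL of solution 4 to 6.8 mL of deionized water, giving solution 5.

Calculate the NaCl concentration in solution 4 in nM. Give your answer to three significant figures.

1.34 × 10^3 nM

Step 1: 220 μL brought to 3850 μL → factor 3850/220 = 17.5
Step 2: 35 μL + 4500 μL = 4535 μL total → factor 4535/35 = 129.57
Step 3: 3 mL + 42 mL = 45 mL total → factor 45/3 = 15
Step 4: 0.35 mL + 15 mL = 15.35 mL total → factor 15.35/0.35 = 43.857
Dilution factor through solution 4 = 17.5 × 129.57 × 15 × 43.857 = 1.4917 × 10^6
[solution 4] = 2.00 M / 1.4917 × 10^6 = 1.341 × 10^-6 M = 1.34 × 10^3 nM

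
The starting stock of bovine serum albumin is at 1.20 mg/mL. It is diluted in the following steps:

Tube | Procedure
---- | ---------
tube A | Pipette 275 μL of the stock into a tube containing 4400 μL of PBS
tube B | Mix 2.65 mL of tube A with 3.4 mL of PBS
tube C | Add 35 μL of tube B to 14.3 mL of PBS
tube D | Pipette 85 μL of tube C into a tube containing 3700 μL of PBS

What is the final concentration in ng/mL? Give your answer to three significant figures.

Step 1: 275 μL + 4400 μL = 4675 μL total → factor 4675/275 = 17
Step 2: 2.65 mL + 3.4 mL = 6.05 mL total → factor 6.05/2.65 = 2.283
Step 3: 35 μL + 14.3 mL = 14335 μL total → factor 14335/35 = 409.57
Step 4: 85 μL + 3700 μL = 3785 μL total → factor 3785/85 = 44.529
Overall dilution factor = 17 × 2.283 × 409.57 × 44.529 = 7.0784 × 10^5
Final = 1.20 mg/mL / 7.0784 × 10^5 = 1.695 × 10^-6 mg/mL = 1.70 ng/mL

1.70 ng/mL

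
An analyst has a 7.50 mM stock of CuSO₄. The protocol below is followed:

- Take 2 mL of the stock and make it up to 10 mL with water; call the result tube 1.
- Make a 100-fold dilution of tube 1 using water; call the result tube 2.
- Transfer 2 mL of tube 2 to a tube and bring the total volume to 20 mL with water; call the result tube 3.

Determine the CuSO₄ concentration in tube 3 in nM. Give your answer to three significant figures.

Step 1: 2 mL brought to 10 mL → factor 10/2 = 5
Step 2: 100-fold → factor 100
Step 3: 2 mL brought to 20 mL → factor 20/2 = 10
Overall dilution factor = 5 × 100 × 10 = 5000
Final = 7.50 mM / 5000 = 0.001500 mM = 1.50 × 10^3 nM

1.50 × 10^3 nM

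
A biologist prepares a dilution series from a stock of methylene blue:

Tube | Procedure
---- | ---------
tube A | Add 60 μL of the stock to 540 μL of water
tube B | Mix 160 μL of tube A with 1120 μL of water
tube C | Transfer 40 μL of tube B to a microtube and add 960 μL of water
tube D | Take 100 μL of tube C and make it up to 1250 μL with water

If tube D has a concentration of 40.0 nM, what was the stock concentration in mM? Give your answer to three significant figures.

1.00 mM

Step 1: 60 μL + 540 μL = 600 μL total → factor 600/60 = 10
Step 2: 160 μL + 1120 μL = 1280 μL total → factor 1280/160 = 8
Step 3: 40 μL + 960 μL = 1000 μL total → factor 1000/40 = 25
Step 4: 100 μL brought to 1250 μL → factor 1250/100 = 12.5
Overall dilution factor = 10 × 8 × 25 × 12.5 = 25000
Stock = 40.0 nM × 25000 = 1.000 × 10^6 nM = 1.00 mM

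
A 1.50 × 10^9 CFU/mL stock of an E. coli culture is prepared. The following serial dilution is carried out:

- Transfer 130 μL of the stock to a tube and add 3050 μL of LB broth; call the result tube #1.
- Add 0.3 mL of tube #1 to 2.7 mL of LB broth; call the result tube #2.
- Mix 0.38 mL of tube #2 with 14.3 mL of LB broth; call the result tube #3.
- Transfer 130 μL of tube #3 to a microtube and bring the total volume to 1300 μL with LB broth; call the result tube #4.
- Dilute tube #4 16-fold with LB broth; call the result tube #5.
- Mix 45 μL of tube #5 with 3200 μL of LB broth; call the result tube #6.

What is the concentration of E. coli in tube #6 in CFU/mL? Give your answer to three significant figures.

13.8 CFU/mL

Step 1: 130 μL + 3050 μL = 3180 μL total → factor 3180/130 = 24.462
Step 2: 0.3 mL + 2.7 mL = 3 mL total → factor 3/0.3 = 10
Step 3: 0.38 mL + 14.3 mL = 14.68 mL total → factor 14.68/0.38 = 38.632
Step 4: 130 μL brought to 1300 μL → factor 1300/130 = 10
Step 5: 16-fold → factor 16
Step 6: 45 μL + 3200 μL = 3245 μL total → factor 3245/45 = 72.111
Overall dilution factor = 24.462 × 10 × 38.632 × 10 × 16 × 72.111 = 1.0903 × 10^8
Final = 1.50 × 10^9 CFU/mL / 1.0903 × 10^8 = 13.8 CFU/mL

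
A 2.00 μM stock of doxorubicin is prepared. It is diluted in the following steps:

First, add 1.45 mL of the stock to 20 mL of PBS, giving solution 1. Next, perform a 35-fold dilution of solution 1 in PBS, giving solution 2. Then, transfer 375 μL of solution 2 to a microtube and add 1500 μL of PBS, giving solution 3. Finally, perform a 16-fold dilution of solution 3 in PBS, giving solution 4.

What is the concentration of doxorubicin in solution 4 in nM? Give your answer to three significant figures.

Step 1: 1.45 mL + 20 mL = 21.45 mL total → factor 21.45/1.45 = 14.793
Step 2: 35-fold → factor 35
Step 3: 375 μL + 1500 μL = 1875 μL total → factor 1875/375 = 5
Step 4: 16-fold → factor 16
Overall dilution factor = 14.793 × 35 × 5 × 16 = 41421
Final = 2.00 μM / 41421 = 4.829 × 10^-5 μM = 0.0483 nM

0.0483 nM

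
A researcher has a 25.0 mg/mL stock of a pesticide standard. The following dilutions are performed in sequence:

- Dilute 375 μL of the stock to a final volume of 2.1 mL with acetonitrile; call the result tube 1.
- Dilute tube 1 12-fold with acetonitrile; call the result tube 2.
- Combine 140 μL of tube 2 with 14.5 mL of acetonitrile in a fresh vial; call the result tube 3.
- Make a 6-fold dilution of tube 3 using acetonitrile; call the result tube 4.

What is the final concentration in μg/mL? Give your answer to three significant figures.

0.593 μg/mL

Step 1: 375 μL brought to 2.1 mL → factor 2100/375 = 5.6
Step 2: 12-fold → factor 12
Step 3: 140 μL + 14.5 mL = 14640 μL total → factor 14640/140 = 104.57
Step 4: 6-fold → factor 6
Overall dilution factor = 5.6 × 12 × 104.57 × 6 = 42163
Final = 25.0 mg/mL / 42163 = 0.0005929 mg/mL = 0.593 μg/mL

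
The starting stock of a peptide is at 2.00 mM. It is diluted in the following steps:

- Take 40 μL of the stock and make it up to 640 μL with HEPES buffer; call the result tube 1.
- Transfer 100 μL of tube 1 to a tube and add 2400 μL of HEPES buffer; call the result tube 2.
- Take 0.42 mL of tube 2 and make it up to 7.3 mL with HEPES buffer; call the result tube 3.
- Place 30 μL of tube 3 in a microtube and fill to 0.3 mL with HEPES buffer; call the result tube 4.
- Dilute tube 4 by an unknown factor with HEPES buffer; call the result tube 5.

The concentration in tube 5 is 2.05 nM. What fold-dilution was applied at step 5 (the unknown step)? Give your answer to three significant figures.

14.0-fold

Step 1: 40 μL brought to 640 μL → factor 640/40 = 16
Step 2: 100 μL + 2400 μL = 2500 μL total → factor 2500/100 = 25
Step 3: 0.42 mL brought to 7.3 mL → factor 7.3/0.42 = 17.381
Step 4: 30 μL brought to 0.3 mL → factor 300/30 = 10
Step 5: unknown factor x
Product of known-step factors = 69524
Overall factor = 2.00 mM / (2.05 nM) = 9.7561 × 10^5
x = 9.7561 × 10^5 / 69524 = 14.0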